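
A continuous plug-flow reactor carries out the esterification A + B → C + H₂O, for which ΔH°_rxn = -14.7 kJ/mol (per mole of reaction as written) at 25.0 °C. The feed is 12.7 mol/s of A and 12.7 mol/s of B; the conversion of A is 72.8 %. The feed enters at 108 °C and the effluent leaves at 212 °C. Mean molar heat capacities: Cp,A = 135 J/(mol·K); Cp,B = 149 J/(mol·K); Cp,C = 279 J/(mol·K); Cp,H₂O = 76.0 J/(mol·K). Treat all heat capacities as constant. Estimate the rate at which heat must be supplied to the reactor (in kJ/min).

Q_in = 21700 kJ/min

Extent of reaction ξ = 0.728 × 12.7 = 9.2456 mol/s
Reaction term: ξ·ΔH°_rxn = 9.2456 × -14.7 = -135.91 kJ/s
Sensible, feed 108→25 °C: -299.36 kJ/s
Outlet flows (mol/s): A 3.4544, B 3.4544, C 9.2456, H₂O 9.2456
Sensible, products 25→212 °C: 797.23 kJ/s
Q = ΔH = 361.95 kJ/s = 361.95 kW
Heat supplied = 21717 kJ/min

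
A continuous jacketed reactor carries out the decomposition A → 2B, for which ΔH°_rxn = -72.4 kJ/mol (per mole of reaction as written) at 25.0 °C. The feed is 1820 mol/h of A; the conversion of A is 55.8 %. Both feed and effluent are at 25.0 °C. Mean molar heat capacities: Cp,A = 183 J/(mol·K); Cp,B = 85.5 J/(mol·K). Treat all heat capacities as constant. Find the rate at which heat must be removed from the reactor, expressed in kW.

Extent of reaction ξ = 0.558 × 1820 = 1015.6 mol/h
Reaction term: ξ·ΔH°_rxn = 1015.6 × -72.4 = -73527 kJ/h
Q = ΔH = -73527 kJ/h = -20.424 kW
Heat removed = 20.424 kW

Q_out = 20.4 kW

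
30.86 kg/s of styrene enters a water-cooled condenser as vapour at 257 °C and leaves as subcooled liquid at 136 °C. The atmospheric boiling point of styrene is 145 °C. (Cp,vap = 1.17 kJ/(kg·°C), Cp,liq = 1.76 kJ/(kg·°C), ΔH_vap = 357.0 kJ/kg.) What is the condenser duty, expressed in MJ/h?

Q_c = 56000 MJ/h

vapour 257→145 °C: -131.04 kJ/kg
condensation at 145 °C: -357 kJ/kg
liquid 145→136 °C: -15.84 kJ/kg
Δh = -131.04 + -357 + -15.84 = -503.88 kJ/kg
Q = ṁ·Δh = 30.86 kg/s × -503.88 kJ/kg = -15550 kJ/s
|Q| = 15550 kW = 55979 MJ/h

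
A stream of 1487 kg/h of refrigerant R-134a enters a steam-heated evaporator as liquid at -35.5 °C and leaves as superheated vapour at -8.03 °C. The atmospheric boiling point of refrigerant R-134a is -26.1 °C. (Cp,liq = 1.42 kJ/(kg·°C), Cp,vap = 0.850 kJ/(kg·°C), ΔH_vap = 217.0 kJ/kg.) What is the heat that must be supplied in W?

Q = 101000 W

liquid -35.5→-26.1 °C: 13.348 kJ/kg
vaporisation at -26.1 °C: 217 kJ/kg
vapour -26.1→-8.03 °C: 15.36 kJ/kg
Δh = 13.348 + 217 + 15.36 = 245.71 kJ/kg
Q = ṁ·Δh = 1487 kg/h × 245.71 kJ/kg = 365370 kJ/h
|Q| = 101.49 kW = 101490 W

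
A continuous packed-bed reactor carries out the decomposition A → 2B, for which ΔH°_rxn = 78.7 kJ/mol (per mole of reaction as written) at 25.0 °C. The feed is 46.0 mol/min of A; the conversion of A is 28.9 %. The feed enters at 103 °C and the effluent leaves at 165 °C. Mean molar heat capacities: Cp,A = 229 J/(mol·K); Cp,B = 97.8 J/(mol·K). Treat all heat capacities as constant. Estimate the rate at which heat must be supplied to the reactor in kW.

Q_in = 27.3 kW

Extent of reaction ξ = 0.289 × 46.0 = 13.294 mol/min
Reaction term: ξ·ΔH°_rxn = 13.294 × 78.7 = 1046.2 kJ/min
Sensible, feed 103→25 °C: -821.65 kJ/min
Outlet flows (mol/min): A 32.706, B 26.588
Sensible, products 25→165 °C: 1412.6 kJ/min
Q = ΔH = 1637.2 kJ/min = 27.286 kW
Heat supplied = 27.286 kW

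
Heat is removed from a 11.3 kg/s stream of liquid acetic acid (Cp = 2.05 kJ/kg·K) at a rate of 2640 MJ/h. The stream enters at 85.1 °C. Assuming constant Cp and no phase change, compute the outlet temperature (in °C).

T_out = 53.4 °C

Q = 2640 MJ/h = 733.33 kJ/s
ΔT = Q/(ṁ·Cp) = 733.33/(11.3×2.05) = 31.657 K
T_out = 85.1 − 31.657 = 53.443 °C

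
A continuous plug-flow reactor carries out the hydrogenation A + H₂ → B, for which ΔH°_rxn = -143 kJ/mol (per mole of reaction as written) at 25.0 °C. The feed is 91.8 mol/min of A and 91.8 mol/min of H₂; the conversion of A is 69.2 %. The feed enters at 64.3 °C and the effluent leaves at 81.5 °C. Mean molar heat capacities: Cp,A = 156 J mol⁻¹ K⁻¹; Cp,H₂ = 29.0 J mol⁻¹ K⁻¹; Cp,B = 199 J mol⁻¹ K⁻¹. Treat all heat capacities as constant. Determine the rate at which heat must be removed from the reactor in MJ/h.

Extent of reaction ξ = 0.692 × 91.8 = 63.526 mol/min
Reaction term: ξ·ΔH°_rxn = 63.526 × -143 = -9084.2 kJ/min
Sensible, feed 64.3→25 °C: -667.43 kJ/min
Outlet flows (mol/min): A 28.274, H₂ 28.274, B 63.526
Sensible, products 25→81.5 °C: 1009.8 kJ/min
Q = ΔH = -8741.8 kJ/min = -145.7 kW
Heat removed = 524.51 MJ/h

Q_out = 525 MJ/h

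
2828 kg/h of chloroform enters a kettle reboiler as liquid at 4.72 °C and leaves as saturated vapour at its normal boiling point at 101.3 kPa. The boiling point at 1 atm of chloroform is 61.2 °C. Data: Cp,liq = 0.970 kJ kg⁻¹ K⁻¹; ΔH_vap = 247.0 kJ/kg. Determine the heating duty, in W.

liquid 4.72→61.2 °C: 54.786 kJ/kg
vaporisation at 61.2 °C: 247 kJ/kg
Δh = 54.786 + 247 = 301.79 kJ/kg
Q = ṁ·Δh = 2828 kg/h × 301.79 kJ/kg = 853450 kJ/h
|Q| = 237.07 kW = 237070 W

Q = 237000 W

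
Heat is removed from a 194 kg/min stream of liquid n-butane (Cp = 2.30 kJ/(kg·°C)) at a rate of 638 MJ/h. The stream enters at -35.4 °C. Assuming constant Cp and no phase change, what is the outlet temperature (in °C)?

T_out = -59.2 °C

Q = 638 MJ/h = 10633 kJ/min
ΔT = Q/(ṁ·Cp) = 10633/(194×2.30) = 23.831 K
T_out = -35.4 − 23.831 = -59.231 °C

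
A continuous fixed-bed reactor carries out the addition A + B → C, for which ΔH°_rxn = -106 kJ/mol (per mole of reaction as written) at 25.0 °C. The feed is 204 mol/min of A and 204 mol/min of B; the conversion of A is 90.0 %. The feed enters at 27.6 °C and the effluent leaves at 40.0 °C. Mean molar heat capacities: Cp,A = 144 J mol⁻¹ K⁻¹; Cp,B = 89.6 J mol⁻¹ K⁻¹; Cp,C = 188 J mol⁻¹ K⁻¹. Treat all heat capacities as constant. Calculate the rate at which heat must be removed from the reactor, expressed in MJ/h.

Q_out = 1140 MJ/h

Extent of reaction ξ = 0.900 × 204 = 183.6 mol/min
Reaction term: ξ·ΔH°_rxn = 183.6 × -106 = -19462 kJ/min
Sensible, feed 27.6→25 °C: -123.9 kJ/min
Outlet flows (mol/min): A 20.4, B 20.4, C 183.6
Sensible, products 25→40.0 °C: 589.23 kJ/min
Q = ΔH = -18996 kJ/min = -316.6 kW
Heat removed = 1139.8 MJ/h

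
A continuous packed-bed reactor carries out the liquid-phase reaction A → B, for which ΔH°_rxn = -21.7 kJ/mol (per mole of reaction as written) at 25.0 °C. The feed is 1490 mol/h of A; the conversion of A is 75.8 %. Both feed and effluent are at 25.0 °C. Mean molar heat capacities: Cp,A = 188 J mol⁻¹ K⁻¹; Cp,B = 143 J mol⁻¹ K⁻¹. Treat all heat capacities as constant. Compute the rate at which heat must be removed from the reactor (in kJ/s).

Extent of reaction ξ = 0.758 × 1490 = 1129.4 mol/h
Reaction term: ξ·ΔH°_rxn = 1129.4 × -21.7 = -24508 kJ/h
Q = ΔH = -24508 kJ/h = -6.8079 kW
Heat removed = 6.8079 kJ/s

Q_out = 6.81 kJ/s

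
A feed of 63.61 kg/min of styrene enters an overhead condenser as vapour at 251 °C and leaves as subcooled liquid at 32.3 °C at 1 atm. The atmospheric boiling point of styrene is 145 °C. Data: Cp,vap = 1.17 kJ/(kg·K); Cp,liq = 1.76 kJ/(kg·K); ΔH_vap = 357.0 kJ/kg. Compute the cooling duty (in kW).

vapour 251→145 °C: -124.02 kJ/kg
condensation at 145 °C: -357 kJ/kg
liquid 145→32.3 °C: -198.35 kJ/kg
Δh = -124.02 + -357 + -198.35 = -679.37 kJ/kg
Q = ṁ·Δh = 63.61 kg/min × -679.37 kJ/kg = -43215 kJ/min
|Q| = 720.25 kW

Q_c = 720 kW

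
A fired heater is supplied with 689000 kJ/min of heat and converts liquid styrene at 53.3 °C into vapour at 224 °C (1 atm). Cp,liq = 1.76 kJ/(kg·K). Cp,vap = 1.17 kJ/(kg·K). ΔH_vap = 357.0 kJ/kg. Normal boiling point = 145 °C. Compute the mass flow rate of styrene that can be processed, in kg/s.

Δh = 1.76×(145−53.3) + 357.0 + 1.17×(224−145) = 610.82 kJ/kg
Q = 689000 kJ/min = 11483 kJ/s = 11483 kJ/s
ṁ = Q/Δh = 11483 / 610.82 = 18.8 kg/s

ṁ = 18.8 kg/s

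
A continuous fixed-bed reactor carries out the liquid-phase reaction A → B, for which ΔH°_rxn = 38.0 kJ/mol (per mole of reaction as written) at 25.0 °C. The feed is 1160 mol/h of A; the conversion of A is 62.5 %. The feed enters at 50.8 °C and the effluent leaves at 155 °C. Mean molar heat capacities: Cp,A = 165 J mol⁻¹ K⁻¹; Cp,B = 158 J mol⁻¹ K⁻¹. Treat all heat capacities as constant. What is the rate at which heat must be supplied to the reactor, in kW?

Extent of reaction ξ = 0.625 × 1160 = 725 mol/h
Reaction term: ξ·ΔH°_rxn = 725 × 38.0 = 27550 kJ/h
Sensible, feed 50.8→25 °C: -4938.1 kJ/h
Outlet flows (mol/h): A 435, B 725
Sensible, products 25→155 °C: 24222 kJ/h
Q = ΔH = 46834 kJ/h = 13.009 kW
Heat supplied = 13.009 kW

Q_in = 13.0 kW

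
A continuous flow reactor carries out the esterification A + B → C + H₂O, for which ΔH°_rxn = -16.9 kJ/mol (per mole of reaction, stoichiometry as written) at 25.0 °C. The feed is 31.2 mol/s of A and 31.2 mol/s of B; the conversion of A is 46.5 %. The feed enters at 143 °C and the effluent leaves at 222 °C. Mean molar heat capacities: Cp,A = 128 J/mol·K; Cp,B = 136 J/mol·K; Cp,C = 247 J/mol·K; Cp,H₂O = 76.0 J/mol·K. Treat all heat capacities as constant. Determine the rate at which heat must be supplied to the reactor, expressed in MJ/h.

Extent of reaction ξ = 0.465 × 31.2 = 14.508 mol/s
Reaction term: ξ·ΔH°_rxn = 14.508 × -16.9 = -245.19 kJ/s
Sensible, feed 143→25 °C: -971.94 kJ/s
Outlet flows (mol/s): A 16.692, B 16.692, C 14.508, H₂O 14.508
Sensible, products 25→222 °C: 1791.3 kJ/s
Q = ΔH = 574.15 kJ/s = 574.15 kW
Heat supplied = 2066.9 MJ/h

Q_in = 2070 MJ/h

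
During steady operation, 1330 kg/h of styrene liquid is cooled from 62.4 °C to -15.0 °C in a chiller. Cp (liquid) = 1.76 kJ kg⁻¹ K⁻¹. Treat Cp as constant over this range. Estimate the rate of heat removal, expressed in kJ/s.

Q_c = 50.3 kJ/s

Q = ṁ·Cp·ΔT = 1330 × 1.76 × (-15.0 − 62.4) = -181180 kJ/h
Converting: 181180 / 3600 s = 50.327 kW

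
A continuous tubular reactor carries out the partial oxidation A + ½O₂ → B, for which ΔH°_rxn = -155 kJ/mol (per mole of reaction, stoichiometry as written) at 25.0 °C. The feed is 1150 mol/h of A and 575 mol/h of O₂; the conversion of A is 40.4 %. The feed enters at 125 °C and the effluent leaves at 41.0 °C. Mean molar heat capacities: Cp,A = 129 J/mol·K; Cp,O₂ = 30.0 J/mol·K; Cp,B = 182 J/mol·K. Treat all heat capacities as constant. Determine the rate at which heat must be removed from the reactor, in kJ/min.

Q_out = 1430 kJ/min

Extent of reaction ξ = 0.404 × 1150 = 464.6 mol/h
Reaction term: ξ·ΔH°_rxn = 464.6 × -155 = -72013 kJ/h
Sensible, feed 125→25 °C: -16560 kJ/h
Outlet flows (mol/h): A 685.4, O₂ 342.7, B 464.6
Sensible, products 25→41.0 °C: 2932.1 kJ/h
Q = ΔH = -85641 kJ/h = -23.789 kW
Heat removed = 1427.3 kJ/min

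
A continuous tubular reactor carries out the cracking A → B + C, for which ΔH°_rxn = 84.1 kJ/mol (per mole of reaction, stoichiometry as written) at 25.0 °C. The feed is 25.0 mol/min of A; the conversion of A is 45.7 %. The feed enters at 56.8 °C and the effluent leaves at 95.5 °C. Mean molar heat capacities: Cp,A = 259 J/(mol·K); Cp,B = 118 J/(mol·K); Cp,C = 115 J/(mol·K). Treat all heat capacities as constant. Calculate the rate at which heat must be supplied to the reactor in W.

Q_in = 19800 W

Extent of reaction ξ = 0.457 × 25.0 = 11.425 mol/min
Reaction term: ξ·ΔH°_rxn = 11.425 × 84.1 = 960.84 kJ/min
Sensible, feed 56.8→25 °C: -205.9 kJ/min
Outlet flows (mol/min): A 13.575, B 11.425, C 11.425
Sensible, products 25→95.5 °C: 435.55 kJ/min
Q = ΔH = 1190.5 kJ/min = 19.841 kW
Heat supplied = 19841 W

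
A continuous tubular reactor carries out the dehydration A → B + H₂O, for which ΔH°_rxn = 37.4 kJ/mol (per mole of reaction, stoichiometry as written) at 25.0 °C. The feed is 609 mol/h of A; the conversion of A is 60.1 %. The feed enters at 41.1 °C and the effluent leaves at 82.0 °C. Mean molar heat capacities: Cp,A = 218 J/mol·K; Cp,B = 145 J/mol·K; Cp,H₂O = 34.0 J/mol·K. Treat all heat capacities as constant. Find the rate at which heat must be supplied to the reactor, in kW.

Q_in = 5.08 kW

Extent of reaction ξ = 0.601 × 609 = 366.01 mol/h
Reaction term: ξ·ΔH°_rxn = 366.01 × 37.4 = 13689 kJ/h
Sensible, feed 41.1→25 °C: -2137.5 kJ/h
Outlet flows (mol/h): A 242.99, B 366.01, H₂O 366.01
Sensible, products 25→82.0 °C: 6753.8 kJ/h
Q = ΔH = 18305 kJ/h = 5.0847 kW
Heat supplied = 5.0847 kW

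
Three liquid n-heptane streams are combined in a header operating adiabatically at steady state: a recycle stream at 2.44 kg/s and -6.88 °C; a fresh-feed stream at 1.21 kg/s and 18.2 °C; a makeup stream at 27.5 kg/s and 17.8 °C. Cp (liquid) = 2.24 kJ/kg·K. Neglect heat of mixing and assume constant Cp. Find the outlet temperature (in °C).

T_out = 15.9 °C

No heat crosses the boundary, so H_out = H_in.
T_out = Σ ṁᵢCp,ᵢTᵢ / Σ ṁᵢCp,ᵢ
      = 1108.2 / 69.776 = 15.882 °C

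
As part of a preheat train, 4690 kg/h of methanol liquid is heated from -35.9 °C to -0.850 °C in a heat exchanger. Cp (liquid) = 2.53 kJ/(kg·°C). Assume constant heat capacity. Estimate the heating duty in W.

Q = ṁ·Cp·ΔT = 4690 × 2.53 × (-0.850 − -35.9) = 415890 kJ/h
Converting: 415890 / 3600 s = 115.53 kW
Heating duty = 115530 W

Q = 116000 W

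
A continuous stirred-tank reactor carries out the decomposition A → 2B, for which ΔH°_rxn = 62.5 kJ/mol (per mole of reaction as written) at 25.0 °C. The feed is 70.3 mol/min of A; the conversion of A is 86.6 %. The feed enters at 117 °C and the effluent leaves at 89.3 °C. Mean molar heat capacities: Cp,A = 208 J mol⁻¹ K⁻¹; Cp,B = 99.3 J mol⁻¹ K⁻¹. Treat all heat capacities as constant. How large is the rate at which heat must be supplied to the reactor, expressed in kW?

Q_in = 56.1 kW

Extent of reaction ξ = 0.866 × 70.3 = 60.88 mol/min
Reaction term: ξ·ΔH°_rxn = 60.88 × 62.5 = 3805 kJ/min
Sensible, feed 117→25 °C: -1345.3 kJ/min
Outlet flows (mol/min): A 9.4202, B 121.76
Sensible, products 25→89.3 °C: 903.42 kJ/min
Q = ΔH = 3363.2 kJ/min = 56.053 kW
Heat supplied = 56.053 kW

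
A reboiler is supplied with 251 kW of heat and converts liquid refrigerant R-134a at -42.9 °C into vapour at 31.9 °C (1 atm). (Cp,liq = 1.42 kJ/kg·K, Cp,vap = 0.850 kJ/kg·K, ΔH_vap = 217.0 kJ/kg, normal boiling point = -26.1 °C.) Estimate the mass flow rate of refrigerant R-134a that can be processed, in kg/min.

Δh = 1.42×(-26.1−-42.9) + 217.0 + 0.850×(31.9−-26.1) = 290.16 kJ/kg
Q = 251 kW = 251 kJ/s = 15060 kJ/min
ṁ = Q/Δh = 15060 / 290.16 = 51.903 kg/min

ṁ = 51.9 kg/min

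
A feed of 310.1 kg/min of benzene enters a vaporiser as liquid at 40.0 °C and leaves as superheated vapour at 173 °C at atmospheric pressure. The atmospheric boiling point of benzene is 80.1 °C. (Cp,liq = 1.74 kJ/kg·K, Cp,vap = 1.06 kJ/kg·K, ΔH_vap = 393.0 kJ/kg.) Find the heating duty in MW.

liquid 40.0→80.1 °C: 69.774 kJ/kg
vaporisation at 80.1 °C: 393 kJ/kg
vapour 80.1→173 °C: 98.474 kJ/kg
Δh = 69.774 + 393 + 98.474 = 561.25 kJ/kg
Q = ṁ·Δh = 310.1 kg/min × 561.25 kJ/kg = 174040 kJ/min
|Q| = 2900.7 kW = 2.9007 MW

Q = 2.90 MW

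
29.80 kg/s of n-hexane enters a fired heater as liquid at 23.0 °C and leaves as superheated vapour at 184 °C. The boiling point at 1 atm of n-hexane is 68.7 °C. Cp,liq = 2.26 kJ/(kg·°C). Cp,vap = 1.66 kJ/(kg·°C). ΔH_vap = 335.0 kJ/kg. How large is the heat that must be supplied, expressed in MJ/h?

Q = 67600 MJ/h

liquid 23.0→68.7 °C: 103.28 kJ/kg
vaporisation at 68.7 °C: 335 kJ/kg
vapour 68.7→184 °C: 191.4 kJ/kg
Δh = 103.28 + 335 + 191.4 = 629.68 kJ/kg
Q = ṁ·Δh = 29.80 kg/s × 629.68 kJ/kg = 18764 kJ/s
|Q| = 18764 kW = 67552 MJ/h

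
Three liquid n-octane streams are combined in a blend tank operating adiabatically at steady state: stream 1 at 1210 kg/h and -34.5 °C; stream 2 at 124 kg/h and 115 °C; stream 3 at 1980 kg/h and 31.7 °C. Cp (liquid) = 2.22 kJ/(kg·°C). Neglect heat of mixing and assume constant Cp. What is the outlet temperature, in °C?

T_out = 10.6 °C

Adiabatic, steady state ⇒ Σ ṁᵢCp,ᵢ(T_out − Tᵢ) = 0
T_out = Σ ṁᵢCp,ᵢTᵢ / Σ ṁᵢCp,ᵢ
      = 78324 / 7357.1 = 10.646 °C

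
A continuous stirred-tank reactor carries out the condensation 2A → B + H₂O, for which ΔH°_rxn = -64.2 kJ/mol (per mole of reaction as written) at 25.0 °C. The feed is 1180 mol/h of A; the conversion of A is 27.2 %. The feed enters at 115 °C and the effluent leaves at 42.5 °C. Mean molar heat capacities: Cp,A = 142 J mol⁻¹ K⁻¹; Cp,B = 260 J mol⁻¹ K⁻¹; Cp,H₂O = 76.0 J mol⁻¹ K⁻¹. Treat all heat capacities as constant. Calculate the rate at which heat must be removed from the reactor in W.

Extent of reaction ξ = 0.272 × 1180 / 2 = 160.48 mol/h
Reaction term: ξ·ΔH°_rxn = 160.48 × -64.2 = -10303 kJ/h
Sensible, feed 115→25 °C: -15080 kJ/h
Outlet flows (mol/h): A 859.04, B 160.48, H₂O 160.48
Sensible, products 25→42.5 °C: 3078.3 kJ/h
Q = ΔH = -22305 kJ/h = -6.1958 kW
Heat removed = 6195.8 W

Q_out = 6200 W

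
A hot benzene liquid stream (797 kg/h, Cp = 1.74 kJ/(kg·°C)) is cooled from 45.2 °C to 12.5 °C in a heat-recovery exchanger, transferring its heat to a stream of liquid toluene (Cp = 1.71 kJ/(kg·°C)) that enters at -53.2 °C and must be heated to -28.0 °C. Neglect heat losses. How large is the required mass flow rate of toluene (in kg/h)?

ṁ_c = 1050 kg/h

Heat released by hot stream: Q = 797 × 1.74 × (45.2 − 12.5) = 45348 kJ/h
Energy balance on cold side (adiabatic exchanger): Q = ṁ_c·Cp_c·(T_c,out − T_c,in)
ṁ_c = 45348 / [1.71 × (-28.0 − -53.2)] = 1052.3 kg/h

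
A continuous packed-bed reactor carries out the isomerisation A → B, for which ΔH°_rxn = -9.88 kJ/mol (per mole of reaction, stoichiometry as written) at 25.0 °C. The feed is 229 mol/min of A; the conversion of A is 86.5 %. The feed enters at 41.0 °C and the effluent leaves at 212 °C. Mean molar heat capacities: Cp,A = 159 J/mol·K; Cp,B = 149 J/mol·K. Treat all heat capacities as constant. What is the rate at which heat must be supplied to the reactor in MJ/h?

Q_in = 234 MJ/h

Extent of reaction ξ = 0.865 × 229 = 198.09 mol/min
Reaction term: ξ·ΔH°_rxn = 198.09 × -9.88 = -1957.1 kJ/min
Sensible, feed 41.0→25 °C: -582.58 kJ/min
Outlet flows (mol/min): A 30.915, B 198.09
Sensible, products 25→212 °C: 6438.4 kJ/min
Q = ΔH = 3898.8 kJ/min = 64.98 kW
Heat supplied = 233.93 MJ/h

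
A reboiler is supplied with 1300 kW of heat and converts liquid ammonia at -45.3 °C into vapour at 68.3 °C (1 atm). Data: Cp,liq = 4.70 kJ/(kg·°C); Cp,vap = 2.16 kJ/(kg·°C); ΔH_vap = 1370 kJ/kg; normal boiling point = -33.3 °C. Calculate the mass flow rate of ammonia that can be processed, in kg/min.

ṁ = 47.4 kg/min

Δh = 4.70×(-33.3−-45.3) + 1370 + 2.16×(68.3−-33.3) = 1645.9 kJ/kg
Q = 1300 kW = 1300 kJ/s = 78000 kJ/min
ṁ = Q/Δh = 78000 / 1645.9 = 47.392 kg/min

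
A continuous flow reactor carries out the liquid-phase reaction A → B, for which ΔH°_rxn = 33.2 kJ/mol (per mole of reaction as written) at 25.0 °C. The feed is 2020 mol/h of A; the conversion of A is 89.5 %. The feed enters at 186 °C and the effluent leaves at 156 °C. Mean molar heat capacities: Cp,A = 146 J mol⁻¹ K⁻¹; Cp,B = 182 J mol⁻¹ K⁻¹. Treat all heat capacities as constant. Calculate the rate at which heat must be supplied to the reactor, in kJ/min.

Q_in = 995 kJ/min

Extent of reaction ξ = 0.895 × 2020 = 1807.9 mol/h
Reaction term: ξ·ΔH°_rxn = 1807.9 × 33.2 = 60022 kJ/h
Sensible, feed 186→25 °C: -47482 kJ/h
Outlet flows (mol/h): A 212.1, B 1807.9
Sensible, products 25→156 °C: 47161 kJ/h
Q = ΔH = 59701 kJ/h = 16.584 kW
Heat supplied = 995.01 kJ/min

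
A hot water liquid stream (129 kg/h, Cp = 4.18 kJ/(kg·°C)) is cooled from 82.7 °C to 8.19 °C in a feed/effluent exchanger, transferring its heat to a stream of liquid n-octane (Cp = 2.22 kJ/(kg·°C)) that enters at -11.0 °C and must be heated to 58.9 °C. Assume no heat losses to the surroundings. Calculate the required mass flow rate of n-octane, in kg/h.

ṁ_c = 259 kg/h

Heat released by hot stream: Q = 129 × 4.18 × (82.7 − 8.19) = 40177 kJ/h
Energy balance on cold side (adiabatic exchanger): Q = ṁ_c·Cp_c·(T_c,out − T_c,in)
ṁ_c = 40177 / [2.22 × (58.9 − -11.0)] = 258.91 kg/h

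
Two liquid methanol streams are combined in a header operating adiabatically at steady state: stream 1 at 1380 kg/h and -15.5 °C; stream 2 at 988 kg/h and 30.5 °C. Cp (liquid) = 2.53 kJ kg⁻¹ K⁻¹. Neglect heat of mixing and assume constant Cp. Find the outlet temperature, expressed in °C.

Energy balance with Q = 0: Σ ṁᵢCp,ᵢ(T_out − Tᵢ) = 0
Σ ṁᵢCp,ᵢTᵢ = 1380×2.53×-15.5 + 988×2.53×30.5 = 22122
Σ ṁᵢCp,ᵢ = 1380×2.53 + 988×2.53 = 5991
T_out = 22122 / 5991 = 3.6926 °C

T_out = 3.69 °C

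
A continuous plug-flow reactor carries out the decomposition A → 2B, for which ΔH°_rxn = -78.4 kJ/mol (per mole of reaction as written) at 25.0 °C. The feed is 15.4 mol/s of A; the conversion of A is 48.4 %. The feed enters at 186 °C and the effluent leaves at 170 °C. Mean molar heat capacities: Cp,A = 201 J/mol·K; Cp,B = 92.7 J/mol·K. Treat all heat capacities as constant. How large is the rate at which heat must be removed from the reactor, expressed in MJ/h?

Q_out = 2340 MJ/h

Extent of reaction ξ = 0.484 × 15.4 = 7.4536 mol/s
Reaction term: ξ·ΔH°_rxn = 7.4536 × -78.4 = -584.36 kJ/s
Sensible, feed 186→25 °C: -498.36 kJ/s
Outlet flows (mol/s): A 7.9464, B 14.907
Sensible, products 25→170 °C: 431.97 kJ/s
Q = ΔH = -650.75 kJ/s = -650.75 kW
Heat removed = 2342.7 MJ/h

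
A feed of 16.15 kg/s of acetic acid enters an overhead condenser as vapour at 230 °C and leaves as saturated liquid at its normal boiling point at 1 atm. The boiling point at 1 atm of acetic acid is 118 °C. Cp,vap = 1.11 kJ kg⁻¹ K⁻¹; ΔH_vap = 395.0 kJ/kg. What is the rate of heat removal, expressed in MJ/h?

vapour 230→118 °C: -124.32 kJ/kg
condensation at 118 °C: -395 kJ/kg
Δh = -124.32 + -395 = -519.32 kJ/kg
Q = ṁ·Δh = 16.15 kg/s × -519.32 kJ/kg = -8387 kJ/s
|Q| = 8387 kW = 30193 MJ/h

Q_c = 30200 MJ/h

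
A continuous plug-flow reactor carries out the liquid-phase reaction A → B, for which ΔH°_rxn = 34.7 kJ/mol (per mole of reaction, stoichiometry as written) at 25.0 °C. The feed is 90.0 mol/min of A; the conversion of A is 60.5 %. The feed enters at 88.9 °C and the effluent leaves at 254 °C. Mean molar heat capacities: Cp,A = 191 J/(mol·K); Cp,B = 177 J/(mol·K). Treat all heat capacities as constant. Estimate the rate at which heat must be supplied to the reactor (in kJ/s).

Extent of reaction ξ = 0.605 × 90.0 = 54.45 mol/min
Reaction term: ξ·ΔH°_rxn = 54.45 × 34.7 = 1889.4 kJ/min
Sensible, feed 88.9→25 °C: -1098.4 kJ/min
Outlet flows (mol/min): A 35.55, B 54.45
Sensible, products 25→254 °C: 3761.9 kJ/min
Q = ΔH = 4552.9 kJ/min = 75.882 kW
Heat supplied = 75.882 kJ/s

Q_in = 75.9 kJ/s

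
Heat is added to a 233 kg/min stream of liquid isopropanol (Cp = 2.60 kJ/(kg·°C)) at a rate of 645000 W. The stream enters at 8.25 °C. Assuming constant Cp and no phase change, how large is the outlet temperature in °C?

T_out = 72.1 °C

Q = 645000 W = 38700 kJ/min
ΔT = Q/(ṁ·Cp) = 38700/(233×2.60) = 63.882 K
T_out = 8.25 + 63.882 = 72.132 °C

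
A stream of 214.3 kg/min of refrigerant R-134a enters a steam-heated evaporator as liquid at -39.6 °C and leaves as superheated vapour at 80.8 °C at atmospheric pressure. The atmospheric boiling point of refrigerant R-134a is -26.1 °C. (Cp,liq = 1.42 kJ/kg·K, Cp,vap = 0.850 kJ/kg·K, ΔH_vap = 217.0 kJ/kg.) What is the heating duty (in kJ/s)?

liquid -39.6→-26.1 °C: 19.17 kJ/kg
vaporisation at -26.1 °C: 217 kJ/kg
vapour -26.1→80.8 °C: 90.865 kJ/kg
Δh = 19.17 + 217 + 90.865 = 327.04 kJ/kg
Q = ṁ·Δh = 214.3 kg/min × 327.04 kJ/kg = 70084 kJ/min
|Q| = 1168.1 kW

Q = 1170 kJ/s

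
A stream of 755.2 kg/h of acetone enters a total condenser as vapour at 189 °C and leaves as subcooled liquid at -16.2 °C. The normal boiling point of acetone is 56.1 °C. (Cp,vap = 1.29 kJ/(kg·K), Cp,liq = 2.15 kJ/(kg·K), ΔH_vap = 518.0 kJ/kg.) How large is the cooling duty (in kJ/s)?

Q_c = 177 kJ/s

vapour 189→56.1 °C: -171.44 kJ/kg
condensation at 56.1 °C: -518 kJ/kg
liquid 56.1→-16.2 °C: -155.44 kJ/kg
Δh = -171.44 + -518 + -155.44 = -844.89 kJ/kg
Q = ṁ·Δh = 755.2 kg/h × -844.89 kJ/kg = -638060 kJ/h
|Q| = 177.24 kW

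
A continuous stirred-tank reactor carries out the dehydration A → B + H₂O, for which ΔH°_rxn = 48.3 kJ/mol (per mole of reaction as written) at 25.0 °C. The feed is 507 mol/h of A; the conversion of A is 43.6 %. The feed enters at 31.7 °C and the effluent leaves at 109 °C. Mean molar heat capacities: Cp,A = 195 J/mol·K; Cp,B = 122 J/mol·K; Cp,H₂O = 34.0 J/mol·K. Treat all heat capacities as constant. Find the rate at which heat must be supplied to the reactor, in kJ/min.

Extent of reaction ξ = 0.436 × 507 = 221.05 mol/h
Reaction term: ξ·ΔH°_rxn = 221.05 × 48.3 = 10677 kJ/h
Sensible, feed 31.7→25 °C: -662.4 kJ/h
Outlet flows (mol/h): A 285.95, B 221.05, H₂O 221.05
Sensible, products 25→109 °C: 7580.5 kJ/h
Q = ΔH = 17595 kJ/h = 4.8875 kW
Heat supplied = 293.25 kJ/min

Q_in = 293 kJ/min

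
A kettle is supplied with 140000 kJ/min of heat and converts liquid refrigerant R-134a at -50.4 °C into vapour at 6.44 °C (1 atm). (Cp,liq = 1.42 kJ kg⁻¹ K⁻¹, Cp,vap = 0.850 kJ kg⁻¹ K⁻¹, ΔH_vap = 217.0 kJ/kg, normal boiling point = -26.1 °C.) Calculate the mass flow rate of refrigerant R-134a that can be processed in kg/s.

ṁ = 8.36 kg/s

Δh = 1.42×(-26.1−-50.4) + 217.0 + 0.850×(6.44−-26.1) = 279.17 kJ/kg
Q = 140000 kJ/min = 2333.3 kJ/s = 2333.3 kJ/s
ṁ = Q/Δh = 2333.3 / 279.17 = 8.3583 kg/s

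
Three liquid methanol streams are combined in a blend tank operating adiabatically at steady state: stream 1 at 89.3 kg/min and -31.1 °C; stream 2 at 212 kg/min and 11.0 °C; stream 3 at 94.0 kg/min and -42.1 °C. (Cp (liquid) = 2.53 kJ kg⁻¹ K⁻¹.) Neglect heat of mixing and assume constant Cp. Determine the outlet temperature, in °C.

T_out = -11.1 °C

Energy balance with Q = 0: Σ ṁᵢCp,ᵢ(T_out − Tᵢ) = 0
T_out = Σ ṁᵢCp,ᵢTᵢ / Σ ṁᵢCp,ᵢ
      = -11139 / 1000.1 = -11.137 °C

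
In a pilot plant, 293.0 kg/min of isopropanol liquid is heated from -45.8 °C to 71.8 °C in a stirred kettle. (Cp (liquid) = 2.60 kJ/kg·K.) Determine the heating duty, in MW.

Q = ṁ·Cp·ΔT = 293.0 × 2.60 × (71.8 − -45.8) = 89588 kJ/min
Converting: 89588 / 60 s = 1493.1 kW
Heating duty = 1.4931 MW

Q = 1.49 MW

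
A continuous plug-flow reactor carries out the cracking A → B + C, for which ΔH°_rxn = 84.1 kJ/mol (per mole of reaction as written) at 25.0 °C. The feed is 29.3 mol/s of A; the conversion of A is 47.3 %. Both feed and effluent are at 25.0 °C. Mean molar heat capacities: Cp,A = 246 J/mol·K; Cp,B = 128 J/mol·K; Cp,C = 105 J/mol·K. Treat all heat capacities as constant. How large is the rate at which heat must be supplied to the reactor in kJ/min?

Extent of reaction ξ = 0.473 × 29.3 = 13.859 mol/s
Reaction term: ξ·ΔH°_rxn = 13.859 × 84.1 = 1165.5 kJ/s
Q = ΔH = 1165.5 kJ/s = 1165.5 kW
Heat supplied = 69932 kJ/min

Q_in = 69900 kJ/min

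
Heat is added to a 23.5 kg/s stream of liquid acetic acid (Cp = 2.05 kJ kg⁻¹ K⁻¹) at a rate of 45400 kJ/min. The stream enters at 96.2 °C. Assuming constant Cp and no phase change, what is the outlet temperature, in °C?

Q = 45400 kJ/min = 756.67 kJ/s
ΔT = Q/(ṁ·Cp) = 756.67/(23.5×2.05) = 15.707 K
T_out = 96.2 + 15.707 = 111.91 °C

T_out = 112 °C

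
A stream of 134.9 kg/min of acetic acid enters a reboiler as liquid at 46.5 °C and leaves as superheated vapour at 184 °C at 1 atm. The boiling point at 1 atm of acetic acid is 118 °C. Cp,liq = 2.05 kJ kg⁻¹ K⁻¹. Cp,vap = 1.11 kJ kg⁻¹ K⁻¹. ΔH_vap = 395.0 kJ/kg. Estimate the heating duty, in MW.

Q = 1.38 MW

liquid 46.5→118 °C: 146.57 kJ/kg
vaporisation at 118 °C: 395 kJ/kg
vapour 118→184 °C: 73.26 kJ/kg
Δh = 146.57 + 395 + 73.26 = 614.84 kJ/kg
Q = ṁ·Δh = 134.9 kg/min × 614.84 kJ/kg = 82941 kJ/min
|Q| = 1382.4 kW = 1.3824 MW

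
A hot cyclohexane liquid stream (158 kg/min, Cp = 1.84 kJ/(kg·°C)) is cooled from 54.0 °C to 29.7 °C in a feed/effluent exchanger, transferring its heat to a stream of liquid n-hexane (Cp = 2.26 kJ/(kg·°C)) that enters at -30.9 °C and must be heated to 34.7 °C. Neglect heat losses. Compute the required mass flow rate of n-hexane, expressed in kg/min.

ṁ_c = 47.7 kg/min

Heat released by hot stream: Q = 158 × 1.84 × (54.0 − 29.7) = 7064.5 kJ/min
Energy balance on cold side (adiabatic exchanger): Q = ṁ_c·Cp_c·(T_c,out − T_c,in)
ṁ_c = 7064.5 / [2.26 × (34.7 − -30.9)] = 47.651 kg/min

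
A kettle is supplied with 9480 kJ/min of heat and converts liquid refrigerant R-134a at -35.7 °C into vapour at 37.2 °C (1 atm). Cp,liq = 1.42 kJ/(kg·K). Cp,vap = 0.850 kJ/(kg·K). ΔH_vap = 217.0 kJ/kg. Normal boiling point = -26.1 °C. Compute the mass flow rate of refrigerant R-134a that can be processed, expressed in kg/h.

Δh = 1.42×(-26.1−-35.7) + 217.0 + 0.850×(37.2−-26.1) = 284.44 kJ/kg
Q = 9480 kJ/min = 158 kJ/s = 568800 kJ/h
ṁ = Q/Δh = 568800 / 284.44 = 1999.7 kg/h

ṁ = 2000 kg/h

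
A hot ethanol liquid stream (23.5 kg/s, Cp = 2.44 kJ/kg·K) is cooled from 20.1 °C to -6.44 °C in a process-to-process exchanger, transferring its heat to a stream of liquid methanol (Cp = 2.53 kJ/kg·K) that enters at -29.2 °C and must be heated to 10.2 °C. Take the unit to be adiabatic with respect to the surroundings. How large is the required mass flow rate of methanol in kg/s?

ṁ_c = 15.3 kg/s

Heat released by hot stream: Q = 23.5 × 2.44 × (20.1 − -6.44) = 1521.8 kJ/s
Energy balance on cold side (adiabatic exchanger): Q = ṁ_c·Cp_c·(T_c,out − T_c,in)
ṁ_c = 1521.8 / [2.53 × (10.2 − -29.2)] = 15.267 kg/s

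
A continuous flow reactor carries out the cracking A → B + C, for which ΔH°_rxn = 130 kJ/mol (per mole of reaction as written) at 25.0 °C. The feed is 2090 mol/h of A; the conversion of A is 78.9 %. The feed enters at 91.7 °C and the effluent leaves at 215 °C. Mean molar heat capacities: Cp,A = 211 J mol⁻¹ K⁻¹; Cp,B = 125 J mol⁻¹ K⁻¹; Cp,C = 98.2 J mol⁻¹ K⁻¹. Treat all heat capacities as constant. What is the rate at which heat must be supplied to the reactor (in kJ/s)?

Q_in = 75.7 kJ/s

Extent of reaction ξ = 0.789 × 2090 = 1649 mol/h
Reaction term: ξ·ΔH°_rxn = 1649 × 130 = 214370 kJ/h
Sensible, feed 91.7→25 °C: -29414 kJ/h
Outlet flows (mol/h): A 440.99, B 1649, C 1649
Sensible, products 25→215 °C: 87611 kJ/h
Q = ΔH = 272570 kJ/h = 75.713 kW
Heat supplied = 75.713 kJ/s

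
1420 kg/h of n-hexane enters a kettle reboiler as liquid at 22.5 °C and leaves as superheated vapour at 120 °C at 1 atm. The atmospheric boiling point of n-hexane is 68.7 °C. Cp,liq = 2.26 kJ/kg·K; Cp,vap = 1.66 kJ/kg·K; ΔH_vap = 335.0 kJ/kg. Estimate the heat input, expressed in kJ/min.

liquid 22.5→68.7 °C: 104.41 kJ/kg
vaporisation at 68.7 °C: 335 kJ/kg
vapour 68.7→120 °C: 85.158 kJ/kg
Δh = 104.41 + 335 + 85.158 = 524.57 kJ/kg
Q = ṁ·Δh = 1420 kg/h × 524.57 kJ/kg = 744890 kJ/h
|Q| = 206.91 kW = 12415 kJ/min

Q = 12400 kJ/min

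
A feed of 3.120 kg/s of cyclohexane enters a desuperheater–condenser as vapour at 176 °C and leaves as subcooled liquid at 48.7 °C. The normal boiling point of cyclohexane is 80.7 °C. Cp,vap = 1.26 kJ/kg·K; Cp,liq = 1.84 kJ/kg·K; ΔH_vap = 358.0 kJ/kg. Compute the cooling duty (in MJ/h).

vapour 176→80.7 °C: -120.08 kJ/kg
condensation at 80.7 °C: -358 kJ/kg
liquid 80.7→48.7 °C: -58.88 kJ/kg
Δh = -120.08 + -358 + -58.88 = -536.96 kJ/kg
Q = ṁ·Δh = 3.120 kg/s × -536.96 kJ/kg = -1675.3 kJ/s
|Q| = 1675.3 kW = 6031.1 MJ/h

Q_c = 6030 MJ/h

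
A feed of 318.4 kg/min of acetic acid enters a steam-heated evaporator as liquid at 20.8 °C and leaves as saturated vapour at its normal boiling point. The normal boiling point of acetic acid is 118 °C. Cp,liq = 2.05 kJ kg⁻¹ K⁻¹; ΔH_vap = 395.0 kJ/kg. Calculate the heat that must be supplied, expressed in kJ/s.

Q = 3150 kJ/s

liquid 20.8→118 °C: 199.26 kJ/kg
vaporisation at 118 °C: 395 kJ/kg
Δh = 199.26 + 395 = 594.26 kJ/kg
Q = ṁ·Δh = 318.4 kg/min × 594.26 kJ/kg = 189210 kJ/min
|Q| = 3153.5 kW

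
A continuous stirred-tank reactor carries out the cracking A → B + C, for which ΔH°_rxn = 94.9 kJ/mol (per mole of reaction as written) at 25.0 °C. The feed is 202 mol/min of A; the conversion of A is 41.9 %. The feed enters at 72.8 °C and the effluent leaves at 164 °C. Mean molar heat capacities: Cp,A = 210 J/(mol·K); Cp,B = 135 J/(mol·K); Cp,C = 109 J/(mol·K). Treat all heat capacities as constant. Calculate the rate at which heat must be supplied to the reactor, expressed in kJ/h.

Q_in = 738000 kJ/h

Extent of reaction ξ = 0.419 × 202 = 84.638 mol/min
Reaction term: ξ·ΔH°_rxn = 84.638 × 94.9 = 8032.1 kJ/min
Sensible, feed 72.8→25 °C: -2027.7 kJ/min
Outlet flows (mol/min): A 117.36, B 84.638, C 84.638
Sensible, products 25→164 °C: 6296.4 kJ/min
Q = ΔH = 12301 kJ/min = 205.01 kW
Heat supplied = 738050 kJ/h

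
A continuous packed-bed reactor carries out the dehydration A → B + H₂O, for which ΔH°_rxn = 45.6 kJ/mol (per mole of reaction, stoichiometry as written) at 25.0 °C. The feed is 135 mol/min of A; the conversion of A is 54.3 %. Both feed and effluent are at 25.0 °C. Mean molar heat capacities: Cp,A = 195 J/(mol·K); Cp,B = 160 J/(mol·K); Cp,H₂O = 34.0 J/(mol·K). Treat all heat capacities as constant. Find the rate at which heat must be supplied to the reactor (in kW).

Extent of reaction ξ = 0.543 × 135 = 73.305 mol/min
Reaction term: ξ·ΔH°_rxn = 73.305 × 45.6 = 3342.7 kJ/min
Q = ΔH = 3342.7 kJ/min = 55.712 kW
Heat supplied = 55.712 kW

Q_in = 55.7 kW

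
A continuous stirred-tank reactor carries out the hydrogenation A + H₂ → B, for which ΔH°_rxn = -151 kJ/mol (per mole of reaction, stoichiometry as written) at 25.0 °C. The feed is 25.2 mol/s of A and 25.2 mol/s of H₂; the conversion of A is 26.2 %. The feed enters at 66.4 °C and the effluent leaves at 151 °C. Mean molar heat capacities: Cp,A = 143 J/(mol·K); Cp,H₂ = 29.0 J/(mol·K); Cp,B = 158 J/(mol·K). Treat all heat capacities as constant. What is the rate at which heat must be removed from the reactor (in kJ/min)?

Q_out = 38500 kJ/min

Extent of reaction ξ = 0.262 × 25.2 = 6.6024 mol/s
Reaction term: ξ·ΔH°_rxn = 6.6024 × -151 = -996.96 kJ/s
Sensible, feed 66.4→25 °C: -179.44 kJ/s
Outlet flows (mol/s): A 18.598, H₂ 18.598, B 6.6024
Sensible, products 25→151 °C: 534.49 kJ/s
Q = ΔH = -641.92 kJ/s = -641.92 kW
Heat removed = 38515 kJ/min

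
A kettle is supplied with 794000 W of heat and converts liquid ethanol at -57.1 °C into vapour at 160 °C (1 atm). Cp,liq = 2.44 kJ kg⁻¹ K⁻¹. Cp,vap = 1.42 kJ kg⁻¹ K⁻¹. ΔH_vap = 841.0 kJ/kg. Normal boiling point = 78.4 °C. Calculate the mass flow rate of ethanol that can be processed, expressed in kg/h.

ṁ = 2220 kg/h

Δh = 2.44×(78.4−-57.1) + 841.0 + 1.42×(160−78.4) = 1287.5 kJ/kg
Q = 794000 W = 794 kJ/s = 2.8584e+06 kJ/h
ṁ = Q/Δh = 2.8584e+06 / 1287.5 = 2220.1 kg/h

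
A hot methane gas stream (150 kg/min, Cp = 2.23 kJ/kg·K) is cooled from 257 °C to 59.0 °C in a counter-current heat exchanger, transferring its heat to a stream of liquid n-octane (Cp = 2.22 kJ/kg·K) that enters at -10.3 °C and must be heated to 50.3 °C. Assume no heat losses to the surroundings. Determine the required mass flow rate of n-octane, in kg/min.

Heat released by hot stream: Q = 150 × 2.23 × (257 − 59.0) = 66231 kJ/min
Energy balance on cold side (adiabatic exchanger): Q = ṁ_c·Cp_c·(T_c,out − T_c,in)
ṁ_c = 66231 / [2.22 × (50.3 − -10.3)] = 492.31 kg/min

ṁ_c = 492 kg/min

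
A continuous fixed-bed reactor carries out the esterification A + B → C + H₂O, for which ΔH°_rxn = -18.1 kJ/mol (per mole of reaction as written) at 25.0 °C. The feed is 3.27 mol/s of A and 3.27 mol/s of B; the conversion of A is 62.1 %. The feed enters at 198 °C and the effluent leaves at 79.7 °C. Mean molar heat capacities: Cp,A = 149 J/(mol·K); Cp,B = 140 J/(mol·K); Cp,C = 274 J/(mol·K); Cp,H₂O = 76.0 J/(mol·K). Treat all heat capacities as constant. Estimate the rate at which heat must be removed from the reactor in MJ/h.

Q_out = 510 MJ/h

Extent of reaction ξ = 0.621 × 3.27 = 2.0307 mol/s
Reaction term: ξ·ΔH°_rxn = 2.0307 × -18.1 = -36.755 kJ/s
Sensible, feed 198→25 °C: -163.49 kJ/s
Outlet flows (mol/s): A 1.2393, B 1.2393, C 2.0307, H₂O 2.0307
Sensible, products 25→79.7 °C: 58.469 kJ/s
Q = ΔH = -141.78 kJ/s = -141.78 kW
Heat removed = 510.4 MJ/h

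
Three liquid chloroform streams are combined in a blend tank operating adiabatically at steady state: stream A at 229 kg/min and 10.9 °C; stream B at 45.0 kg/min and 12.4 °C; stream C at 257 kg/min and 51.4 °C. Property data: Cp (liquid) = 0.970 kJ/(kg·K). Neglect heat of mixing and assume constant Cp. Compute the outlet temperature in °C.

No heat crosses the boundary, so H_out = H_in.
Σ ṁᵢCp,ᵢTᵢ = 229×0.970×10.9 + 45.0×0.970×12.4 + 257×0.970×51.4 = 15776
Σ ṁᵢCp,ᵢ = 229×0.970 + 45.0×0.970 + 257×0.970 = 515.07
T_out = 15776 / 515.07 = 30.629 °C

T_out = 30.6 °C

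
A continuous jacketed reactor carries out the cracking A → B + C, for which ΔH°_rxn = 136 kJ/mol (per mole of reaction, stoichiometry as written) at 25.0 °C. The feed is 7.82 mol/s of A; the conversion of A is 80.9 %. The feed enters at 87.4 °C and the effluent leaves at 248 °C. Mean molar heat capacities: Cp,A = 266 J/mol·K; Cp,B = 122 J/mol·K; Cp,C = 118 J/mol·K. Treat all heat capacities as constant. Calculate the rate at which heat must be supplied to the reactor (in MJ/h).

Q_in = 4170 MJ/h

Extent of reaction ξ = 0.809 × 7.82 = 6.3264 mol/s
Reaction term: ξ·ΔH°_rxn = 6.3264 × 136 = 860.39 kJ/s
Sensible, feed 87.4→25 °C: -129.8 kJ/s
Outlet flows (mol/s): A 1.4936, B 6.3264, C 6.3264
Sensible, products 25→248 °C: 427.19 kJ/s
Q = ΔH = 1157.8 kJ/s = 1157.8 kW
Heat supplied = 4168 MJ/h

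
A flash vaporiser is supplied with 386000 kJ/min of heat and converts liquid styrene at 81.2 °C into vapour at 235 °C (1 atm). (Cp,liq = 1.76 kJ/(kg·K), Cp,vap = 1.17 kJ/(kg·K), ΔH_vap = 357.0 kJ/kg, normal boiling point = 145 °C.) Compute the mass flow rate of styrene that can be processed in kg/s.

ṁ = 11.2 kg/s

Δh = 1.76×(145−81.2) + 357.0 + 1.17×(235−145) = 574.59 kJ/kg
Q = 386000 kJ/min = 6433.3 kJ/s = 6433.3 kJ/s
ṁ = Q/Δh = 6433.3 / 574.59 = 11.196 kg/s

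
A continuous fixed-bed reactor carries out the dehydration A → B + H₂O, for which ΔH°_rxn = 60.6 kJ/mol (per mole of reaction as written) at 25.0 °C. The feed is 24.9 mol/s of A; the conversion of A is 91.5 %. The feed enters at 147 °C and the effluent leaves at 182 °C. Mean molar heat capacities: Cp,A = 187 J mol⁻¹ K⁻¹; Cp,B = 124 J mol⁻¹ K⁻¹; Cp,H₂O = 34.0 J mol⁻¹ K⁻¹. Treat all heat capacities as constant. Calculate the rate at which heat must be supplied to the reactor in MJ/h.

Q_in = 5180 MJ/h

Extent of reaction ξ = 0.915 × 24.9 = 22.784 mol/s
Reaction term: ξ·ΔH°_rxn = 22.784 × 60.6 = 1380.7 kJ/s
Sensible, feed 147→25 °C: -568.07 kJ/s
Outlet flows (mol/s): A 2.1165, B 22.784, H₂O 22.784
Sensible, products 25→182 °C: 627.31 kJ/s
Q = ΔH = 1439.9 kJ/s = 1439.9 kW
Heat supplied = 5183.7 MJ/h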